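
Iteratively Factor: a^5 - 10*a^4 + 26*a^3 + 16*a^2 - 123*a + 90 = (a + 2)*(a^4 - 12*a^3 + 50*a^2 - 84*a + 45) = (a - 3)*(a + 2)*(a^3 - 9*a^2 + 23*a - 15) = (a - 3)^2*(a + 2)*(a^2 - 6*a + 5) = (a - 5)*(a - 3)^2*(a + 2)*(a - 1)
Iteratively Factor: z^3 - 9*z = (z - 3)*(z^2 + 3*z) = (z - 3)*(z + 3)*(z)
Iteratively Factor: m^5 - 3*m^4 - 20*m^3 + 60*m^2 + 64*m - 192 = (m - 2)*(m^4 - m^3 - 22*m^2 + 16*m + 96) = (m - 2)*(m + 2)*(m^3 - 3*m^2 - 16*m + 48) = (m - 3)*(m - 2)*(m + 2)*(m^2 - 16) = (m - 4)*(m - 3)*(m - 2)*(m + 2)*(m + 4)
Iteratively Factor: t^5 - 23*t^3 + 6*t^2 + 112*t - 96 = (t - 1)*(t^4 + t^3 - 22*t^2 - 16*t + 96) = (t - 1)*(t + 3)*(t^3 - 2*t^2 - 16*t + 32) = (t - 2)*(t - 1)*(t + 3)*(t^2 - 16) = (t - 2)*(t - 1)*(t + 3)*(t + 4)*(t - 4)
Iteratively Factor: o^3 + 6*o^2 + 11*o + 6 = (o + 2)*(o^2 + 4*o + 3) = (o + 1)*(o + 2)*(o + 3)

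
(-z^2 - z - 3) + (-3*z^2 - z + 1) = -4*z^2 - 2*z - 2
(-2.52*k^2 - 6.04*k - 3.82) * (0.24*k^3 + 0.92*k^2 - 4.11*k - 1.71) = -0.6048*k^5 - 3.768*k^4 + 3.8836*k^3 + 25.6192*k^2 + 26.0286*k + 6.5322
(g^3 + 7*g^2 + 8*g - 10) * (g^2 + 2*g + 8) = g^5 + 9*g^4 + 30*g^3 + 62*g^2 + 44*g - 80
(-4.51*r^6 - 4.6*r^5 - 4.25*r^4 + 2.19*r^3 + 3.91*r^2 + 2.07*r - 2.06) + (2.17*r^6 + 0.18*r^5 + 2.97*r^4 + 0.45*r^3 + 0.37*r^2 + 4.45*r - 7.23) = -2.34*r^6 - 4.42*r^5 - 1.28*r^4 + 2.64*r^3 + 4.28*r^2 + 6.52*r - 9.29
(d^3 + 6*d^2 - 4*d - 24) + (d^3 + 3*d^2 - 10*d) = 2*d^3 + 9*d^2 - 14*d - 24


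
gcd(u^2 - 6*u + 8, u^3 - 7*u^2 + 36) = 1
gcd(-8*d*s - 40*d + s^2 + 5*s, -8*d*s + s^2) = -8*d + s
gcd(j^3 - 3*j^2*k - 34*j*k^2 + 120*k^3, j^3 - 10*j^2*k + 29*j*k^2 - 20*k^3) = j^2 - 9*j*k + 20*k^2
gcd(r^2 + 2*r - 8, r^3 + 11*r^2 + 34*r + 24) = r + 4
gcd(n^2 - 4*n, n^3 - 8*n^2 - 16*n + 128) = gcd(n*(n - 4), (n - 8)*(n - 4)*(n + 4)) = n - 4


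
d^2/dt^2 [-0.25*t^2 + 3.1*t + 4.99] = -0.500000000000000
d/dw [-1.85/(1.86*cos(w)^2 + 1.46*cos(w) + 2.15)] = -(6.882*cos(w) + 2.701)*sin(w)/(1.86*cos(w)^2 + 1.46*cos(w) + 2.15)^2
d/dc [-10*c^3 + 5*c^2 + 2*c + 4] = -30*c^2 + 10*c + 2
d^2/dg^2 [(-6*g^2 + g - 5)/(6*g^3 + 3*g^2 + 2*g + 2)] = 6*(-72*g^6 + 36*g^5 - 270*g^4 - 61*g^3 - 93*g^2 + 24*g - 6)/(216*g^9 + 324*g^8 + 378*g^7 + 459*g^6 + 342*g^5 + 234*g^4 + 152*g^3 + 60*g^2 + 24*g + 8)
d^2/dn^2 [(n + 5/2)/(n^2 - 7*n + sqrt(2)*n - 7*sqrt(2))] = ((2*n + 5)*(2*n - 7 + sqrt(2))^2 + (-6*n - 2*sqrt(2) + 9)*(n^2 - 7*n + sqrt(2)*n - 7*sqrt(2)))/(n^2 - 7*n + sqrt(2)*n - 7*sqrt(2))^3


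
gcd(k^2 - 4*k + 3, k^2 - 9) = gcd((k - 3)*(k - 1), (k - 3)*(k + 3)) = k - 3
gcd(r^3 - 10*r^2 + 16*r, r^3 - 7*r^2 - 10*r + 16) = r - 8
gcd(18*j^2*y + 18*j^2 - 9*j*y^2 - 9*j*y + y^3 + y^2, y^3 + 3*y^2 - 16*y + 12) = 1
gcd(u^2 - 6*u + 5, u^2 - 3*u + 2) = u - 1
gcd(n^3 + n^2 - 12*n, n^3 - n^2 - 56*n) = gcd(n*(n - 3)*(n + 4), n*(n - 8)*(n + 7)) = n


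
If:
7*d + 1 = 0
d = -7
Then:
No Solution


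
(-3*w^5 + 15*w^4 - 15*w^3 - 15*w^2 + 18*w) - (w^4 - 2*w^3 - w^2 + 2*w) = -3*w^5 + 14*w^4 - 13*w^3 - 14*w^2 + 16*w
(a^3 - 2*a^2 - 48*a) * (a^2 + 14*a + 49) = a^5 + 12*a^4 - 27*a^3 - 770*a^2 - 2352*a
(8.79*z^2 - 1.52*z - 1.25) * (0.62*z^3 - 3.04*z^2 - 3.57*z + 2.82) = 5.4498*z^5 - 27.664*z^4 - 27.5345*z^3 + 34.0142*z^2 + 0.1761*z - 3.525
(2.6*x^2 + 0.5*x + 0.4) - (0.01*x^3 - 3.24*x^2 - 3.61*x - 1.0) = -0.01*x^3 + 5.84*x^2 + 4.11*x + 1.4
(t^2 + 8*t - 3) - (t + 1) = t^2 + 7*t - 4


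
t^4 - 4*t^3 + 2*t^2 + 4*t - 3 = (t - 3)*(t - 1)^2*(t + 1)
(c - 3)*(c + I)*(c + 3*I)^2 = c^4 - 3*c^3 + 7*I*c^3 - 15*c^2 - 21*I*c^2 + 45*c - 9*I*c + 27*I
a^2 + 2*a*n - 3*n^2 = (a - n)*(a + 3*n)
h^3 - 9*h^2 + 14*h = h*(h - 7)*(h - 2)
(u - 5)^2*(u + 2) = u^3 - 8*u^2 + 5*u + 50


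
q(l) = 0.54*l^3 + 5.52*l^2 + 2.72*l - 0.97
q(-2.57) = 19.33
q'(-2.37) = -14.35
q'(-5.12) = -11.34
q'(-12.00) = 103.52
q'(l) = 1.62*l^2 + 11.04*l + 2.72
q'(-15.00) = 201.62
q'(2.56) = 41.60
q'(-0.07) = 1.96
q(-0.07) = -1.13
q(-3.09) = 27.40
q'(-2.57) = -14.95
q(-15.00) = -622.27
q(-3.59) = 35.42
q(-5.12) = 57.33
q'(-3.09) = -15.93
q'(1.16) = 17.71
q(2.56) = 51.23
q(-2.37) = 16.40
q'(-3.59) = -16.03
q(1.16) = 10.46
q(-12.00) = -171.85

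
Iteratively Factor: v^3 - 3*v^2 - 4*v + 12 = (v - 3)*(v^2 - 4) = (v - 3)*(v + 2)*(v - 2)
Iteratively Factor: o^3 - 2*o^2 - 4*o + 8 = (o + 2)*(o^2 - 4*o + 4) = (o - 2)*(o + 2)*(o - 2)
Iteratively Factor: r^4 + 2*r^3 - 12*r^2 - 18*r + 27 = (r - 1)*(r^3 + 3*r^2 - 9*r - 27) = (r - 1)*(r + 3)*(r^2 - 9) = (r - 3)*(r - 1)*(r + 3)*(r + 3)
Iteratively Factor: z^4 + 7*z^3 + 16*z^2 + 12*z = (z + 2)*(z^3 + 5*z^2 + 6*z) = z*(z + 2)*(z^2 + 5*z + 6) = z*(z + 2)*(z + 3)*(z + 2)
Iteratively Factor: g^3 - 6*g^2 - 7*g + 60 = (g - 4)*(g^2 - 2*g - 15) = (g - 4)*(g + 3)*(g - 5)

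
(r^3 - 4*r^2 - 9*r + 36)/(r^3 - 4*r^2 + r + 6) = (r^2 - r - 12)/(r^2 - r - 2)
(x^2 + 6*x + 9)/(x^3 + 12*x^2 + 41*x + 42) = (x + 3)/(x^2 + 9*x + 14)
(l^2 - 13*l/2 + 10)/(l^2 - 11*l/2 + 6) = (2*l - 5)/(2*l - 3)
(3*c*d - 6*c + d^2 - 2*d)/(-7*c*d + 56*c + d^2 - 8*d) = (-3*c*d + 6*c - d^2 + 2*d)/(7*c*d - 56*c - d^2 + 8*d)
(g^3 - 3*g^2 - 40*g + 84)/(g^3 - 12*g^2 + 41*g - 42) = (g + 6)/(g - 3)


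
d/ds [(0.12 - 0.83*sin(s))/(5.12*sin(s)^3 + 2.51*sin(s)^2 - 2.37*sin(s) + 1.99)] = (8.4992*sin(s)^3 + 0.2401*sin(s)^2 - 0.6024*sin(s) - 1.3673)*cos(s)/(26.2144*sin(s)^6 + 25.7024*sin(s)^5 - 17.9687*sin(s)^4 + 8.4802*sin(s)^3 + 15.6067*sin(s)^2 - 9.4326*sin(s) + 3.9601)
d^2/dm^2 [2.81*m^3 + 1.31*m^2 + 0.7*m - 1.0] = 16.86*m + 2.62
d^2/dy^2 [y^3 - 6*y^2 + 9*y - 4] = 6*y - 12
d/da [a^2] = 2*a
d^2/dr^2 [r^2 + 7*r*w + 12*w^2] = 2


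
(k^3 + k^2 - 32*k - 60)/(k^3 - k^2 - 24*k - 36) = (k + 5)/(k + 3)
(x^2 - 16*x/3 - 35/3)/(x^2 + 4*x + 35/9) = 3*(x - 7)/(3*x + 7)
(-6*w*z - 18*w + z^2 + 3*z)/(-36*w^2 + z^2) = (z + 3)/(6*w + z)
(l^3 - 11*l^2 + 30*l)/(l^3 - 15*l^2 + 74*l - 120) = l/(l - 4)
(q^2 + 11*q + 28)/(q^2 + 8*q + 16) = (q + 7)/(q + 4)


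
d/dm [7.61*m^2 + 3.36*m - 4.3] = 15.22*m + 3.36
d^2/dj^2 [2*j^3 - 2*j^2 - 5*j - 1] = 12*j - 4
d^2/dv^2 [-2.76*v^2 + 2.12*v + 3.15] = -5.52000000000000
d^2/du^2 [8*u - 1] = 0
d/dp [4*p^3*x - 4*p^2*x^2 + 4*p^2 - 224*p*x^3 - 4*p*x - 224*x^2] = 12*p^2*x - 8*p*x^2 + 8*p - 224*x^3 - 4*x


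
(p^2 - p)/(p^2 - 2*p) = (p - 1)/(p - 2)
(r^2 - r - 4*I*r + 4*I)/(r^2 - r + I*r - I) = (r - 4*I)/(r + I)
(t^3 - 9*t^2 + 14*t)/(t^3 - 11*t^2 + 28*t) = (t - 2)/(t - 4)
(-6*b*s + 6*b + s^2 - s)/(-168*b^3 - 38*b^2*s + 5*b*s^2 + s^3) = (s - 1)/(28*b^2 + 11*b*s + s^2)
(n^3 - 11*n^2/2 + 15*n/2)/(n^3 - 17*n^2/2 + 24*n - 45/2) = n/(n - 3)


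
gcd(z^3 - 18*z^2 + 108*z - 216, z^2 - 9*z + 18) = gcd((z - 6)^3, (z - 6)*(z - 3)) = z - 6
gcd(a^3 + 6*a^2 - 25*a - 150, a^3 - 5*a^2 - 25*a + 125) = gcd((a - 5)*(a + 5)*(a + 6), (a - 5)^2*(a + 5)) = a^2 - 25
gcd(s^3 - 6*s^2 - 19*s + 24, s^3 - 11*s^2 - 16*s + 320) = s - 8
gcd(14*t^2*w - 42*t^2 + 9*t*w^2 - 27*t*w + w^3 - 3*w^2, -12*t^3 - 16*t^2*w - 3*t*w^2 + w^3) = 2*t + w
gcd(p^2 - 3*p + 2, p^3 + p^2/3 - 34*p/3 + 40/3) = p - 2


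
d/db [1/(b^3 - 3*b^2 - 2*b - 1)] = (-3*b^2 + 6*b + 2)/(-b^3 + 3*b^2 + 2*b + 1)^2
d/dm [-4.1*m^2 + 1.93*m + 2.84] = 1.93 - 8.2*m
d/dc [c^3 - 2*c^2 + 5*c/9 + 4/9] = 3*c^2 - 4*c + 5/9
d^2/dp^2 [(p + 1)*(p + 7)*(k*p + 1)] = 6*k*p + 16*k + 2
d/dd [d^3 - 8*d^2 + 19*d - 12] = 3*d^2 - 16*d + 19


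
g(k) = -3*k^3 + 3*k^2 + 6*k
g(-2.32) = 39.69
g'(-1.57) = -25.60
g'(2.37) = -30.33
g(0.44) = 2.97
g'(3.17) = -65.42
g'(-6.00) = -354.00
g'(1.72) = -10.31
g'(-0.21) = 4.34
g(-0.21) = -1.10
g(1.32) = 6.25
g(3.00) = -36.00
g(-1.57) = 9.58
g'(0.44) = 6.90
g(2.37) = -8.87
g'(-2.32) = -56.36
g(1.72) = 3.93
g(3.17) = -46.40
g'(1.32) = -1.76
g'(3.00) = -57.00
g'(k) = -9*k^2 + 6*k + 6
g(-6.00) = 720.00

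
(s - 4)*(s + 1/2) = s^2 - 7*s/2 - 2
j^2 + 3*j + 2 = (j + 1)*(j + 2)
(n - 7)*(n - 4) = n^2 - 11*n + 28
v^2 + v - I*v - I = (v + 1)*(v - I)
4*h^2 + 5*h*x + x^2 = (h + x)*(4*h + x)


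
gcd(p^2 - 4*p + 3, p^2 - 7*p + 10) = 1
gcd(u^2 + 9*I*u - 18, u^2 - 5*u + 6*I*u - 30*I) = u + 6*I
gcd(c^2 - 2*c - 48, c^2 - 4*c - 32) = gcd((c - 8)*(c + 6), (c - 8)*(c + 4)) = c - 8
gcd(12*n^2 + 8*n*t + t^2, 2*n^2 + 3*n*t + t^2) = 2*n + t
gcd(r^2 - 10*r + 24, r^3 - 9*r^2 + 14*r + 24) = r^2 - 10*r + 24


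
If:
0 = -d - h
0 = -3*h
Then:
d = 0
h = 0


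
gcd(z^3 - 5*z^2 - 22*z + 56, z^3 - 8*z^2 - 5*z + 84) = z - 7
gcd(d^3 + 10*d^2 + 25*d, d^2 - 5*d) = d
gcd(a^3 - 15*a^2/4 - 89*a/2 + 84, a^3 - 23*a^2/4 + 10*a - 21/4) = a - 7/4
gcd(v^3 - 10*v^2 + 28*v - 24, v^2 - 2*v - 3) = 1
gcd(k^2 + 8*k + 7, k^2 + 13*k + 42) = k + 7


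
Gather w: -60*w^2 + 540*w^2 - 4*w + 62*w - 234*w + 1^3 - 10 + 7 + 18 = 480*w^2 - 176*w + 16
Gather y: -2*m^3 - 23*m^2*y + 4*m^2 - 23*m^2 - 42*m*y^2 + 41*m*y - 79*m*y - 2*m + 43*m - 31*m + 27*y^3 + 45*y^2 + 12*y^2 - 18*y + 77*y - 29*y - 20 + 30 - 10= -2*m^3 - 19*m^2 + 10*m + 27*y^3 + y^2*(57 - 42*m) + y*(-23*m^2 - 38*m + 30)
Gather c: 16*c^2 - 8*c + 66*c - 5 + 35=16*c^2 + 58*c + 30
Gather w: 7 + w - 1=w + 6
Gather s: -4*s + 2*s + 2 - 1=1 - 2*s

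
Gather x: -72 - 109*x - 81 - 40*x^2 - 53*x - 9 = -40*x^2 - 162*x - 162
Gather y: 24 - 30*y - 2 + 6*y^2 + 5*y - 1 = 6*y^2 - 25*y + 21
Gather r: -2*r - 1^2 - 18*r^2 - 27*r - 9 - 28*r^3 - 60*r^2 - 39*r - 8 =-28*r^3 - 78*r^2 - 68*r - 18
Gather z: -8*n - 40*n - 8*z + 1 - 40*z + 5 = -48*n - 48*z + 6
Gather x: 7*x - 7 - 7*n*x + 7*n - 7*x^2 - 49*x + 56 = 7*n - 7*x^2 + x*(-7*n - 42) + 49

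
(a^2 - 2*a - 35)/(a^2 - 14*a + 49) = (a + 5)/(a - 7)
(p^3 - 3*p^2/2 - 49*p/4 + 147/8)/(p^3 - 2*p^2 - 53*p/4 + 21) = (p - 7/2)/(p - 4)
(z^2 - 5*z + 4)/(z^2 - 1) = (z - 4)/(z + 1)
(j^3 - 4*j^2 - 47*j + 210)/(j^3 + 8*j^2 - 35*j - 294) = (j - 5)/(j + 7)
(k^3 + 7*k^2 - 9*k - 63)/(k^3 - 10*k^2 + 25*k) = (k^3 + 7*k^2 - 9*k - 63)/(k*(k^2 - 10*k + 25))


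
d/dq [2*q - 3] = 2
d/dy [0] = 0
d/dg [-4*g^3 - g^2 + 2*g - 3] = -12*g^2 - 2*g + 2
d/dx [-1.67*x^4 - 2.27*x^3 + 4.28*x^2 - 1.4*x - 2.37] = -6.68*x^3 - 6.81*x^2 + 8.56*x - 1.4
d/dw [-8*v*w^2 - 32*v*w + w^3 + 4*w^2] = -16*v*w - 32*v + 3*w^2 + 8*w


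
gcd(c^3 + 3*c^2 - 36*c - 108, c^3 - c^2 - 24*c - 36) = c^2 - 3*c - 18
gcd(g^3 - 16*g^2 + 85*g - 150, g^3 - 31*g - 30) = g - 6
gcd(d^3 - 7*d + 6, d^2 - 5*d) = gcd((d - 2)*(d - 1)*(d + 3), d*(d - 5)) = 1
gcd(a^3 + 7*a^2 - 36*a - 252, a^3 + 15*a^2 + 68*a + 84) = a^2 + 13*a + 42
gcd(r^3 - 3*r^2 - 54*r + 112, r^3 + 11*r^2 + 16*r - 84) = r^2 + 5*r - 14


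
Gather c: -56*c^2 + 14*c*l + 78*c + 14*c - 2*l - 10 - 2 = -56*c^2 + c*(14*l + 92) - 2*l - 12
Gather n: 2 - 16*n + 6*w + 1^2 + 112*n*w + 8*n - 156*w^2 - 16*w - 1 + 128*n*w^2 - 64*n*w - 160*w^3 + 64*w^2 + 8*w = n*(128*w^2 + 48*w - 8) - 160*w^3 - 92*w^2 - 2*w + 2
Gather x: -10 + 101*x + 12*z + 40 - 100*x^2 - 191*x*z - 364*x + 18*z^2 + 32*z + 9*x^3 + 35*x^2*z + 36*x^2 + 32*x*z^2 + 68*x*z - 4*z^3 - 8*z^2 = 9*x^3 + x^2*(35*z - 64) + x*(32*z^2 - 123*z - 263) - 4*z^3 + 10*z^2 + 44*z + 30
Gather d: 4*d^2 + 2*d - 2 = 4*d^2 + 2*d - 2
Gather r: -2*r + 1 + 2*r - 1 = 0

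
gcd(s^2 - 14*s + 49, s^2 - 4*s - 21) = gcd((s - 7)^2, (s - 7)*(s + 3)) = s - 7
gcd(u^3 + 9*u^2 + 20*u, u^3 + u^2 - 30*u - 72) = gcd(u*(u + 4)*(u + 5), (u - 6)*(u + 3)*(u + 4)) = u + 4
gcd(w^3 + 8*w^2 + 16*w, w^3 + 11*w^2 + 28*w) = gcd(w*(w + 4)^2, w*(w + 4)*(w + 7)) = w^2 + 4*w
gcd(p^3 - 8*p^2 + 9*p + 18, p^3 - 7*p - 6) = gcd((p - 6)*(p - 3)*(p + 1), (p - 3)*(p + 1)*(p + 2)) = p^2 - 2*p - 3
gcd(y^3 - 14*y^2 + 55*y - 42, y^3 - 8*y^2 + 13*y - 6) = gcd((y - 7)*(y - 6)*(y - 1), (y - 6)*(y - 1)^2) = y^2 - 7*y + 6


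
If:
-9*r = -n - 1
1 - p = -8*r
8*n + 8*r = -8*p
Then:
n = -1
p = 1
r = 0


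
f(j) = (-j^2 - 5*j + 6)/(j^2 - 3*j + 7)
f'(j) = (3 - 2*j)*(-j^2 - 5*j + 6)/(j^2 - 3*j + 7)^2 + (-2*j - 5)/(j^2 - 3*j + 7)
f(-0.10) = 0.89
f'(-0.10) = -0.27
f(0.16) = 0.79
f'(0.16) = -0.49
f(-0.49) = 0.94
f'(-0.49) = -0.03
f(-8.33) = -0.21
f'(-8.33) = 0.07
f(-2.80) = 0.52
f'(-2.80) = 0.22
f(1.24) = -0.36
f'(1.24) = -1.59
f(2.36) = -2.07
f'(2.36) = -1.12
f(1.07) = -0.10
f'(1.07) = -1.46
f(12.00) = -1.72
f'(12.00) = 0.06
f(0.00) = 0.86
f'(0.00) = -0.35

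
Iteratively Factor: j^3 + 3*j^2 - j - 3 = (j + 1)*(j^2 + 2*j - 3) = (j - 1)*(j + 1)*(j + 3)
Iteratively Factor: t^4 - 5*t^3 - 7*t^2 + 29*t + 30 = (t - 5)*(t^3 - 7*t - 6) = (t - 5)*(t - 3)*(t^2 + 3*t + 2) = (t - 5)*(t - 3)*(t + 2)*(t + 1)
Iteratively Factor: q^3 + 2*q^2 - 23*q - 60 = (q - 5)*(q^2 + 7*q + 12) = (q - 5)*(q + 3)*(q + 4)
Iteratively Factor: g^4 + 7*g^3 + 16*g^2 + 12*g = (g + 2)*(g^3 + 5*g^2 + 6*g) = (g + 2)^2*(g^2 + 3*g) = g*(g + 2)^2*(g + 3)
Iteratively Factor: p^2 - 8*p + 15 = (p - 3)*(p - 5)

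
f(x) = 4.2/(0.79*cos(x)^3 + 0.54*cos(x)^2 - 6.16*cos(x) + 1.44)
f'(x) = 4.2*(2.37*sin(x)*cos(x)^2 + 1.08*sin(x)*cos(x) - 6.16*sin(x))/(0.79*cos(x)^3 + 0.54*cos(x)^2 - 6.16*cos(x) + 1.44)^2 = (9.954*cos(x)^2 + 4.536*cos(x) - 25.872)*sin(x)/(0.79*cos(x)^3 + 0.54*cos(x)^2 - 6.16*cos(x) + 1.44)^2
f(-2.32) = 0.75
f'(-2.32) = 0.56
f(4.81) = 4.97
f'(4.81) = 35.27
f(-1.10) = -3.59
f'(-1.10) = 14.19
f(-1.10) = -3.59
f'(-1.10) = 14.19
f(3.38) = 0.58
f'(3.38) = 0.09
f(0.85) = -1.94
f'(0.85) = -2.98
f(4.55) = 1.72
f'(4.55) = 4.34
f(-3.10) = 0.57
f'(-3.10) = 0.02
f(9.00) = 0.61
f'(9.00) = -0.19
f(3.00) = 0.58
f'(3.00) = -0.05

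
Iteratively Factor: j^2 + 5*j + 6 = (j + 2)*(j + 3)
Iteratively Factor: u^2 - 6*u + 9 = (u - 3)*(u - 3)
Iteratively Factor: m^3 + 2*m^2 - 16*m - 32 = (m + 4)*(m^2 - 2*m - 8) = (m - 4)*(m + 4)*(m + 2)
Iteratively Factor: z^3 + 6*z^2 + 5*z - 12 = (z + 4)*(z^2 + 2*z - 3) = (z - 1)*(z + 4)*(z + 3)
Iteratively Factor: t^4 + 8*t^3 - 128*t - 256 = (t + 4)*(t^3 + 4*t^2 - 16*t - 64) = (t + 4)^2*(t^2 - 16) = (t - 4)*(t + 4)^2*(t + 4)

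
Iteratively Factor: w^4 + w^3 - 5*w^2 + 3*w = (w + 3)*(w^3 - 2*w^2 + w) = w*(w + 3)*(w^2 - 2*w + 1) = w*(w - 1)*(w + 3)*(w - 1)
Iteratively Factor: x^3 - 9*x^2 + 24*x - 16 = (x - 4)*(x^2 - 5*x + 4) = (x - 4)*(x - 1)*(x - 4)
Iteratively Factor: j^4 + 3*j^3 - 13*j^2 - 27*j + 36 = (j + 4)*(j^3 - j^2 - 9*j + 9) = (j + 3)*(j + 4)*(j^2 - 4*j + 3) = (j - 1)*(j + 3)*(j + 4)*(j - 3)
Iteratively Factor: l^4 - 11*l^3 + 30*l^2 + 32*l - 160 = (l + 2)*(l^3 - 13*l^2 + 56*l - 80) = (l - 4)*(l + 2)*(l^2 - 9*l + 20) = (l - 5)*(l - 4)*(l + 2)*(l - 4)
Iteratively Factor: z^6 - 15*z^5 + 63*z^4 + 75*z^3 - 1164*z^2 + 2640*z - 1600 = (z + 4)*(z^5 - 19*z^4 + 139*z^3 - 481*z^2 + 760*z - 400) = (z - 1)*(z + 4)*(z^4 - 18*z^3 + 121*z^2 - 360*z + 400) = (z - 5)*(z - 1)*(z + 4)*(z^3 - 13*z^2 + 56*z - 80) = (z - 5)^2*(z - 1)*(z + 4)*(z^2 - 8*z + 16) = (z - 5)^2*(z - 4)*(z - 1)*(z + 4)*(z - 4)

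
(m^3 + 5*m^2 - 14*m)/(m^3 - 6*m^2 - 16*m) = (-m^2 - 5*m + 14)/(-m^2 + 6*m + 16)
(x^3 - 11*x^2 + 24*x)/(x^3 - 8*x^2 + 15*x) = (x - 8)/(x - 5)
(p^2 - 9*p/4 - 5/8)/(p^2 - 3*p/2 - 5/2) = (p + 1/4)/(p + 1)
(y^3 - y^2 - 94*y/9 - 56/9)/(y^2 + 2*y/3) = y - 5/3 - 28/(3*y)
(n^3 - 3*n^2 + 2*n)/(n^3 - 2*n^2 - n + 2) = n/(n + 1)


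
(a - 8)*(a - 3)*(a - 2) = a^3 - 13*a^2 + 46*a - 48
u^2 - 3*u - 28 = (u - 7)*(u + 4)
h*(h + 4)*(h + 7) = h^3 + 11*h^2 + 28*h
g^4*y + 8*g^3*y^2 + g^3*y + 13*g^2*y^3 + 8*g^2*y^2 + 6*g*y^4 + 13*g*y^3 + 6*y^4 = (g + y)^2*(g + 6*y)*(g*y + y)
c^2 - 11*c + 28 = (c - 7)*(c - 4)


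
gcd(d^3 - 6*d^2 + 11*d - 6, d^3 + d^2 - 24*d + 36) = d^2 - 5*d + 6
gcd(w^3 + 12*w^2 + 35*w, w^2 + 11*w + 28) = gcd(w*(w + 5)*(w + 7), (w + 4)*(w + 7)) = w + 7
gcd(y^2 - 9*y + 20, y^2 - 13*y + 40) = y - 5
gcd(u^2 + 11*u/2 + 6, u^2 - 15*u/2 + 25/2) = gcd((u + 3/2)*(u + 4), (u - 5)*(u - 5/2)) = 1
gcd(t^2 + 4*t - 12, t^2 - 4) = t - 2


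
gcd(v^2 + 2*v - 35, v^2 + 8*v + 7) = v + 7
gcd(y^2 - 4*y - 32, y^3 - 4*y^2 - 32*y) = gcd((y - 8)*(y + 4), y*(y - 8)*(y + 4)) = y^2 - 4*y - 32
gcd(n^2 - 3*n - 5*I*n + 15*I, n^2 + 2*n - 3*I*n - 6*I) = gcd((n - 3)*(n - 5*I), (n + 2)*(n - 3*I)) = 1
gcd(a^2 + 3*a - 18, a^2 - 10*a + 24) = 1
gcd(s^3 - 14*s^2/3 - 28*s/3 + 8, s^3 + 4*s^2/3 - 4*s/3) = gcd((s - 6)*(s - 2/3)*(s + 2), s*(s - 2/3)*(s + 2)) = s^2 + 4*s/3 - 4/3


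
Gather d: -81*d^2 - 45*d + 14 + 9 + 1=-81*d^2 - 45*d + 24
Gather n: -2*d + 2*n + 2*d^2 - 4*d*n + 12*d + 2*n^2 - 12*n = 2*d^2 + 10*d + 2*n^2 + n*(-4*d - 10)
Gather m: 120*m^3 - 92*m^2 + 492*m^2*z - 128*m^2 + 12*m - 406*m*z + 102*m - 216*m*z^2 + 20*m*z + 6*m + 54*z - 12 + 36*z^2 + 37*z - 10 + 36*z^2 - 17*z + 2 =120*m^3 + m^2*(492*z - 220) + m*(-216*z^2 - 386*z + 120) + 72*z^2 + 74*z - 20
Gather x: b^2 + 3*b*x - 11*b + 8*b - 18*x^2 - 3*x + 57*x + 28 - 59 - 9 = b^2 - 3*b - 18*x^2 + x*(3*b + 54) - 40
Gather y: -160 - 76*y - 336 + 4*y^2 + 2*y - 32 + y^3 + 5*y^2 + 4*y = y^3 + 9*y^2 - 70*y - 528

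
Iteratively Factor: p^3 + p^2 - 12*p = (p + 4)*(p^2 - 3*p) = (p - 3)*(p + 4)*(p)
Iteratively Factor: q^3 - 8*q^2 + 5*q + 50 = (q + 2)*(q^2 - 10*q + 25) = (q - 5)*(q + 2)*(q - 5)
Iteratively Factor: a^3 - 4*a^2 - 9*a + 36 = (a - 4)*(a^2 - 9) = (a - 4)*(a - 3)*(a + 3)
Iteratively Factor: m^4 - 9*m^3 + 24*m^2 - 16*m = (m - 4)*(m^3 - 5*m^2 + 4*m) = (m - 4)^2*(m^2 - m) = (m - 4)^2*(m - 1)*(m)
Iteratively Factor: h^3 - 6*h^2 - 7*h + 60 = (h - 4)*(h^2 - 2*h - 15) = (h - 4)*(h + 3)*(h - 5)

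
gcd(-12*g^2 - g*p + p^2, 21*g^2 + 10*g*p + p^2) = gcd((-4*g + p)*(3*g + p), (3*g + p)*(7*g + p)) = 3*g + p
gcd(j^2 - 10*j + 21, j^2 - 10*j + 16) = 1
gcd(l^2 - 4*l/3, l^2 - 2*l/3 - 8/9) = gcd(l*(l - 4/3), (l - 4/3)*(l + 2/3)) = l - 4/3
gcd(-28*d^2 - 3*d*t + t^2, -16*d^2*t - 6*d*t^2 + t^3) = 1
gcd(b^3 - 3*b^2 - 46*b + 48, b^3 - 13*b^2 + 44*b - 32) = b^2 - 9*b + 8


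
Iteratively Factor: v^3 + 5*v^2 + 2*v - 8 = (v + 2)*(v^2 + 3*v - 4) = (v - 1)*(v + 2)*(v + 4)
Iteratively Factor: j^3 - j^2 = (j)*(j^2 - j) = j*(j - 1)*(j)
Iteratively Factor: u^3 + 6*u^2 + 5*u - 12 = (u + 4)*(u^2 + 2*u - 3) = (u + 3)*(u + 4)*(u - 1)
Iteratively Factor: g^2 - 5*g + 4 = (g - 1)*(g - 4)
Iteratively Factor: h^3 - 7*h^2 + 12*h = (h - 4)*(h^2 - 3*h) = (h - 4)*(h - 3)*(h)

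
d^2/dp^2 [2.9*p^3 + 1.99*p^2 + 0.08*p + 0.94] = 17.4*p + 3.98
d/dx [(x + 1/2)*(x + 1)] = 2*x + 3/2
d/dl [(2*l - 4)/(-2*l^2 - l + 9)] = 2*(-2*l^2 - l + (l - 2)*(4*l + 1) + 9)/(2*l^2 + l - 9)^2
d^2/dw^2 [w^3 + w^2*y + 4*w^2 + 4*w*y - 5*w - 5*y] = 6*w + 2*y + 8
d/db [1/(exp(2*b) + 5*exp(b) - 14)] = (-2*exp(b) - 5)*exp(b)/(exp(2*b) + 5*exp(b) - 14)^2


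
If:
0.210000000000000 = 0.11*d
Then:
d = 1.91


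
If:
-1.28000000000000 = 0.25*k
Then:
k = -5.12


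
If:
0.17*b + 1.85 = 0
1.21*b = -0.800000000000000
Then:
No Solution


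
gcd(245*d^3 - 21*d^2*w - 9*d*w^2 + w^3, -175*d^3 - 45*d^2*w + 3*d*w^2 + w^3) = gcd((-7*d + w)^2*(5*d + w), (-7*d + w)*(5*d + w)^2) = -35*d^2 - 2*d*w + w^2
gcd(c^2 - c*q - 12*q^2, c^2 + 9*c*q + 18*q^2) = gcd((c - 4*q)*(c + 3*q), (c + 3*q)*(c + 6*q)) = c + 3*q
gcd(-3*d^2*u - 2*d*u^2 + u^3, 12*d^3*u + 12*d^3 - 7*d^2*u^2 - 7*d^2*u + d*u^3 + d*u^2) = -3*d + u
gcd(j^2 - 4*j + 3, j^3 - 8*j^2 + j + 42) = j - 3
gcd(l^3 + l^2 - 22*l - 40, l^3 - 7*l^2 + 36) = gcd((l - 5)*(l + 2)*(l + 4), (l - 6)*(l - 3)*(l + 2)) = l + 2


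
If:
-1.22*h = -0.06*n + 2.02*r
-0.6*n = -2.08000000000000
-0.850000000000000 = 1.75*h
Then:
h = -0.49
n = 3.47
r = 0.40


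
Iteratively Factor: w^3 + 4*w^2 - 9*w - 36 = (w + 3)*(w^2 + w - 12) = (w + 3)*(w + 4)*(w - 3)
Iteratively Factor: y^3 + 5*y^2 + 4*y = (y)*(y^2 + 5*y + 4) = y*(y + 4)*(y + 1)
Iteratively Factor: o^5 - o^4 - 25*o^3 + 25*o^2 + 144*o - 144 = (o - 3)*(o^4 + 2*o^3 - 19*o^2 - 32*o + 48) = (o - 3)*(o + 3)*(o^3 - o^2 - 16*o + 16) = (o - 3)*(o + 3)*(o + 4)*(o^2 - 5*o + 4) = (o - 3)*(o - 1)*(o + 3)*(o + 4)*(o - 4)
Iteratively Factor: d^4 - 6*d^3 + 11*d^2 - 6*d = (d)*(d^3 - 6*d^2 + 11*d - 6) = d*(d - 2)*(d^2 - 4*d + 3) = d*(d - 2)*(d - 1)*(d - 3)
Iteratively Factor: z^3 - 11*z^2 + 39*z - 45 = (z - 3)*(z^2 - 8*z + 15) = (z - 5)*(z - 3)*(z - 3)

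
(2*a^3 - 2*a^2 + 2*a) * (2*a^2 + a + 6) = 4*a^5 - 2*a^4 + 14*a^3 - 10*a^2 + 12*a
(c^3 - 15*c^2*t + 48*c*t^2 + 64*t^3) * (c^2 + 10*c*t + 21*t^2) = c^5 - 5*c^4*t - 81*c^3*t^2 + 229*c^2*t^3 + 1648*c*t^4 + 1344*t^5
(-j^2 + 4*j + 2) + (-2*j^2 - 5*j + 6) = -3*j^2 - j + 8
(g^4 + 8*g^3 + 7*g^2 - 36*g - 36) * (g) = g^5 + 8*g^4 + 7*g^3 - 36*g^2 - 36*g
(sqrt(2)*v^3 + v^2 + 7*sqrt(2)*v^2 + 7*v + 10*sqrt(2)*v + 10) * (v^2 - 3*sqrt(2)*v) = sqrt(2)*v^5 - 5*v^4 + 7*sqrt(2)*v^4 - 35*v^3 + 7*sqrt(2)*v^3 - 50*v^2 - 21*sqrt(2)*v^2 - 30*sqrt(2)*v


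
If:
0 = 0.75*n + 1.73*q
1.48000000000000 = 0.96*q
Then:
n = -3.56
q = 1.54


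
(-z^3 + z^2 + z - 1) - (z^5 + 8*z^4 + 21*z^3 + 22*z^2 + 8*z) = -z^5 - 8*z^4 - 22*z^3 - 21*z^2 - 7*z - 1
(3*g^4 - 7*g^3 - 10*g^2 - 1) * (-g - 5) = -3*g^5 - 8*g^4 + 45*g^3 + 50*g^2 + g + 5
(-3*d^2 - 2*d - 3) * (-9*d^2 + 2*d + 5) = 27*d^4 + 12*d^3 + 8*d^2 - 16*d - 15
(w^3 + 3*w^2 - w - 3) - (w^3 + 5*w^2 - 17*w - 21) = -2*w^2 + 16*w + 18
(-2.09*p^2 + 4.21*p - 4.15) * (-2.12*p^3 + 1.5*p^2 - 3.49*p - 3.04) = 4.4308*p^5 - 12.0602*p^4 + 22.4071*p^3 - 14.5643*p^2 + 1.6851*p + 12.616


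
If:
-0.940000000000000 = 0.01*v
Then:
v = -94.00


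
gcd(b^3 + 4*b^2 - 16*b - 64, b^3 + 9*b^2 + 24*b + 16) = b^2 + 8*b + 16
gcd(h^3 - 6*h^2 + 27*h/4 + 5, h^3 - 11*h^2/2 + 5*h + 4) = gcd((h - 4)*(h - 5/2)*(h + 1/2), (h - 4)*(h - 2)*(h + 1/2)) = h^2 - 7*h/2 - 2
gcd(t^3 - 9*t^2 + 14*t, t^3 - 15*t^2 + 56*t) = t^2 - 7*t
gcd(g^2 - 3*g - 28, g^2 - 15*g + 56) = g - 7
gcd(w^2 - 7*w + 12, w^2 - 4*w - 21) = 1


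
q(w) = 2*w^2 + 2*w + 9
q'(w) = 4*w + 2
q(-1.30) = 9.78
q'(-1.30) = -3.20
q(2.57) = 27.35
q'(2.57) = 12.28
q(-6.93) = 91.19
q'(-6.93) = -25.72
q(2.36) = 24.86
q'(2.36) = 11.44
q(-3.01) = 21.10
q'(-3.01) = -10.04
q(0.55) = 10.70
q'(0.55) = 4.20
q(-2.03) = 13.18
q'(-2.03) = -6.12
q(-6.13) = 71.89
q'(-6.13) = -22.52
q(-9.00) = 153.00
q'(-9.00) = -34.00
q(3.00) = 33.00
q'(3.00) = 14.00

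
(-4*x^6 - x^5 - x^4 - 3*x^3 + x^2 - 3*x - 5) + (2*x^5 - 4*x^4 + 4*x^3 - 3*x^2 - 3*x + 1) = -4*x^6 + x^5 - 5*x^4 + x^3 - 2*x^2 - 6*x - 4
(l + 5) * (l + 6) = l^2 + 11*l + 30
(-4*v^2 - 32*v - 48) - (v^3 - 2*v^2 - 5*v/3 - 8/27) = -v^3 - 2*v^2 - 91*v/3 - 1288/27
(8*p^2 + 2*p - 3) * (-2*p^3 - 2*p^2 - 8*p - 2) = -16*p^5 - 20*p^4 - 62*p^3 - 26*p^2 + 20*p + 6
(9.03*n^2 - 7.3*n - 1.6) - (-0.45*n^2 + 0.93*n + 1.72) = 9.48*n^2 - 8.23*n - 3.32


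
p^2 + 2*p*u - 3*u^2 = (p - u)*(p + 3*u)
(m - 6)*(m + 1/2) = m^2 - 11*m/2 - 3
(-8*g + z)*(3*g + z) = -24*g^2 - 5*g*z + z^2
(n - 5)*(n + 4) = n^2 - n - 20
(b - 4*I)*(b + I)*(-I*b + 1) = -I*b^3 - 2*b^2 - 7*I*b + 4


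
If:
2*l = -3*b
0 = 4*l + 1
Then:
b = 1/6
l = -1/4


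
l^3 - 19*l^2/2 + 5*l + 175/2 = (l - 7)*(l - 5)*(l + 5/2)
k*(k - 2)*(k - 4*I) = k^3 - 2*k^2 - 4*I*k^2 + 8*I*k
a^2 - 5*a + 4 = (a - 4)*(a - 1)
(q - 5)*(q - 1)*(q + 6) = q^3 - 31*q + 30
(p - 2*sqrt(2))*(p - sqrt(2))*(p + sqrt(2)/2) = p^3 - 5*sqrt(2)*p^2/2 + p + 2*sqrt(2)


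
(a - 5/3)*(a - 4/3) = a^2 - 3*a + 20/9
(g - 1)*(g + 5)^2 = g^3 + 9*g^2 + 15*g - 25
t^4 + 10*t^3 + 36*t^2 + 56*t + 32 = (t + 2)^3*(t + 4)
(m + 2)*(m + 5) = m^2 + 7*m + 10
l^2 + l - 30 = (l - 5)*(l + 6)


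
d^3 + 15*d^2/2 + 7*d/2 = d*(d + 1/2)*(d + 7)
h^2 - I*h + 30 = (h - 6*I)*(h + 5*I)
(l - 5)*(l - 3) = l^2 - 8*l + 15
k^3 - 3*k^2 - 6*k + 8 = (k - 4)*(k - 1)*(k + 2)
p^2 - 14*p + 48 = (p - 8)*(p - 6)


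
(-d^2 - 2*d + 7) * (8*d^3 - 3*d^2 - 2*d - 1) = -8*d^5 - 13*d^4 + 64*d^3 - 16*d^2 - 12*d - 7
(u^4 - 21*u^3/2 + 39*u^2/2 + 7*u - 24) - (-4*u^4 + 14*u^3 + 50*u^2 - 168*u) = 5*u^4 - 49*u^3/2 - 61*u^2/2 + 175*u - 24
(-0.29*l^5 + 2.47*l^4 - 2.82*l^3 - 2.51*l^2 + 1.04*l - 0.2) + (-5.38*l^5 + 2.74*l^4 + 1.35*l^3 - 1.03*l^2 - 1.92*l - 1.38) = -5.67*l^5 + 5.21*l^4 - 1.47*l^3 - 3.54*l^2 - 0.88*l - 1.58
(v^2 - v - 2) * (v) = v^3 - v^2 - 2*v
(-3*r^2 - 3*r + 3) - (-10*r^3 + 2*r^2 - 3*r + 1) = 10*r^3 - 5*r^2 + 2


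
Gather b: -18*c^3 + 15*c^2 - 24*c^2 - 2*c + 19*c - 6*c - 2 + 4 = -18*c^3 - 9*c^2 + 11*c + 2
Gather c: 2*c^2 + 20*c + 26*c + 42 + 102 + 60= 2*c^2 + 46*c + 204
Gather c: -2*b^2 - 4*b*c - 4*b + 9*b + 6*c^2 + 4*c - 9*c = -2*b^2 + 5*b + 6*c^2 + c*(-4*b - 5)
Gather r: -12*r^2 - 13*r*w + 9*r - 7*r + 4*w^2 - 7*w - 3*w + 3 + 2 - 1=-12*r^2 + r*(2 - 13*w) + 4*w^2 - 10*w + 4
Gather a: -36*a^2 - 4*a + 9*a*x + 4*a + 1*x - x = -36*a^2 + 9*a*x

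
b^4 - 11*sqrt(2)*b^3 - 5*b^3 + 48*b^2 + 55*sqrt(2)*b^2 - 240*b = b*(b - 5)*(b - 8*sqrt(2))*(b - 3*sqrt(2))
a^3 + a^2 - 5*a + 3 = (a - 1)^2*(a + 3)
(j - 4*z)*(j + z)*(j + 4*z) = j^3 + j^2*z - 16*j*z^2 - 16*z^3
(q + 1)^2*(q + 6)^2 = q^4 + 14*q^3 + 61*q^2 + 84*q + 36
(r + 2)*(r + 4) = r^2 + 6*r + 8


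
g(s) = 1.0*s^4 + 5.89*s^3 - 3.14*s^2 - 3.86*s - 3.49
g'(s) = 4.0*s^3 + 17.67*s^2 - 6.28*s - 3.86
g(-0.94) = -6.75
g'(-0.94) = 14.33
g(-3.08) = -103.49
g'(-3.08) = 66.23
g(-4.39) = -173.97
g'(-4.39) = 25.83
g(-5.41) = -150.51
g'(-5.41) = -86.08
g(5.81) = 2162.73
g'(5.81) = 1340.62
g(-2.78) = -83.84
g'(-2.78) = 64.22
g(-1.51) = -19.90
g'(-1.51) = 32.14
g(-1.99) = -38.98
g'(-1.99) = 47.09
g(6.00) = 2428.55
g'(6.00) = 1458.58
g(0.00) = -3.49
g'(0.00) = -3.86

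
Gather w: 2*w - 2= 2*w - 2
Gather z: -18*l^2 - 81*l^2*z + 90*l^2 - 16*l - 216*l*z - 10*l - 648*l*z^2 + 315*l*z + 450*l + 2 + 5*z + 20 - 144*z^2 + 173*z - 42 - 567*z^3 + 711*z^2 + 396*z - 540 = 72*l^2 + 424*l - 567*z^3 + z^2*(567 - 648*l) + z*(-81*l^2 + 99*l + 574) - 560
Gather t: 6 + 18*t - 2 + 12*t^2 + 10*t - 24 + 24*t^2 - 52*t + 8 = 36*t^2 - 24*t - 12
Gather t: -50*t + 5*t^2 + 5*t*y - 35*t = 5*t^2 + t*(5*y - 85)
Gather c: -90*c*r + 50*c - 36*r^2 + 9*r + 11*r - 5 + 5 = c*(50 - 90*r) - 36*r^2 + 20*r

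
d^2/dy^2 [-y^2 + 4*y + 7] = -2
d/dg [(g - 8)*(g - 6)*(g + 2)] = 3*g^2 - 24*g + 20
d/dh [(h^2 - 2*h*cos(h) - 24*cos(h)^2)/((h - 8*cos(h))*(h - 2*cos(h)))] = 8*(-h^3*sin(h) + 5*h^2*sin(2*h) - h^2*cos(h) - 34*h*sin(h)*cos(h)^2 + 10*h*cos(h)^2 - 34*cos(h)^3)/((h - 8*cos(h))^2*(h - 2*cos(h))^2)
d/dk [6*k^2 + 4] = 12*k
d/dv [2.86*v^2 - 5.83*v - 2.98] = 5.72*v - 5.83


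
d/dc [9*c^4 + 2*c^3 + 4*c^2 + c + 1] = 36*c^3 + 6*c^2 + 8*c + 1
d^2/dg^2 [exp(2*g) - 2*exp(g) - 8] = (4*exp(g) - 2)*exp(g)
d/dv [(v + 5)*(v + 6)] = 2*v + 11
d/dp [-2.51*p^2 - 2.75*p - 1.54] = -5.02*p - 2.75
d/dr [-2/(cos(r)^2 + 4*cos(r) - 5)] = -4*(cos(r) + 2)*sin(r)/(cos(r)^2 + 4*cos(r) - 5)^2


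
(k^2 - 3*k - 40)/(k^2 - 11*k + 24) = (k + 5)/(k - 3)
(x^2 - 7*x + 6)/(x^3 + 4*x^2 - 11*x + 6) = (x - 6)/(x^2 + 5*x - 6)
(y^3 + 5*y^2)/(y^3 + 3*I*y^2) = (y + 5)/(y + 3*I)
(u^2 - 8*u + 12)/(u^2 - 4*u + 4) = (u - 6)/(u - 2)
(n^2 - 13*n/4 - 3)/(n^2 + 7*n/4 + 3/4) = (n - 4)/(n + 1)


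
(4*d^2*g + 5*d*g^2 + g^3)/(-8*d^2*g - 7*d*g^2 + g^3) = (-4*d - g)/(8*d - g)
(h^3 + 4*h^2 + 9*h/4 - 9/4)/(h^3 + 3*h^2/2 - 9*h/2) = (4*h^2 + 4*h - 3)/(2*h*(2*h - 3))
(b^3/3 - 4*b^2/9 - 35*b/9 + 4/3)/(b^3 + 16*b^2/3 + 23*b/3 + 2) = (3*b^2 - 13*b + 4)/(3*(3*b^2 + 7*b + 2))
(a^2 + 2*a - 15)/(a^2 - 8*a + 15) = (a + 5)/(a - 5)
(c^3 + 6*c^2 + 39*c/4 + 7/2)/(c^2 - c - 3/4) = (2*c^2 + 11*c + 14)/(2*c - 3)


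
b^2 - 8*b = b*(b - 8)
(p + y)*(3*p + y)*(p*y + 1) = 3*p^3*y + 4*p^2*y^2 + 3*p^2 + p*y^3 + 4*p*y + y^2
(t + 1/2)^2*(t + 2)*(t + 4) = t^4 + 7*t^3 + 57*t^2/4 + 19*t/2 + 2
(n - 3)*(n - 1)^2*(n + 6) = n^4 + n^3 - 23*n^2 + 39*n - 18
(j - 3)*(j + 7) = j^2 + 4*j - 21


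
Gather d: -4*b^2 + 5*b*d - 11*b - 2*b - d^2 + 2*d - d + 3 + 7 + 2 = -4*b^2 - 13*b - d^2 + d*(5*b + 1) + 12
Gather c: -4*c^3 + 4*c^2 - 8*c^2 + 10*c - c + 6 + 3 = -4*c^3 - 4*c^2 + 9*c + 9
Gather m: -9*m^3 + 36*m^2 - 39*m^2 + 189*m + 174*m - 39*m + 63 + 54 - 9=-9*m^3 - 3*m^2 + 324*m + 108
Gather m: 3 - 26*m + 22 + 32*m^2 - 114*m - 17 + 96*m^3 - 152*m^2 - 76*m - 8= 96*m^3 - 120*m^2 - 216*m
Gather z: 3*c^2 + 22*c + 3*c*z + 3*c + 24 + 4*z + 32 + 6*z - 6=3*c^2 + 25*c + z*(3*c + 10) + 50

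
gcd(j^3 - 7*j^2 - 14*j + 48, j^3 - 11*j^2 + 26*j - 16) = j^2 - 10*j + 16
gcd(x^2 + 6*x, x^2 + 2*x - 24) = x + 6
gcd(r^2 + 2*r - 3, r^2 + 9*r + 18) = r + 3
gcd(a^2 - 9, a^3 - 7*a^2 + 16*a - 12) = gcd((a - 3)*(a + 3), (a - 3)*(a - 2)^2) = a - 3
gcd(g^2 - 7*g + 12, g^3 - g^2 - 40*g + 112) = g - 4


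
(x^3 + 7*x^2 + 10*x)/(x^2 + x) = (x^2 + 7*x + 10)/(x + 1)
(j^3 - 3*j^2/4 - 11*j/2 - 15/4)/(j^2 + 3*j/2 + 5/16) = 4*(j^2 - 2*j - 3)/(4*j + 1)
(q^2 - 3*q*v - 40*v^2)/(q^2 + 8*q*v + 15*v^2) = (q - 8*v)/(q + 3*v)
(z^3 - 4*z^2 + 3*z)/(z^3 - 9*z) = (z - 1)/(z + 3)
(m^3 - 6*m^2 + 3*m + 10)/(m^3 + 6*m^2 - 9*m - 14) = (m - 5)/(m + 7)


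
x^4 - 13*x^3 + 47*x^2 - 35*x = x*(x - 7)*(x - 5)*(x - 1)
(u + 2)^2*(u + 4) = u^3 + 8*u^2 + 20*u + 16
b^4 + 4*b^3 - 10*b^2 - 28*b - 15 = (b - 3)*(b + 1)^2*(b + 5)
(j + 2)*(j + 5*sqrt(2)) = j^2 + 2*j + 5*sqrt(2)*j + 10*sqrt(2)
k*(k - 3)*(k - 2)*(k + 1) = k^4 - 4*k^3 + k^2 + 6*k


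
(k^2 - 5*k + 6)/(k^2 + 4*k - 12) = (k - 3)/(k + 6)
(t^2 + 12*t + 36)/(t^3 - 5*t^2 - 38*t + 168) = (t + 6)/(t^2 - 11*t + 28)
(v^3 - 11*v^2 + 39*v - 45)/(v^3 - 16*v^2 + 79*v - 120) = (v - 3)/(v - 8)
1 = 1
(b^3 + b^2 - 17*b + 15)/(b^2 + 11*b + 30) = (b^2 - 4*b + 3)/(b + 6)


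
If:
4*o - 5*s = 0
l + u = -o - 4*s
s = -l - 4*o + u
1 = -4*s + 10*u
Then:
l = 45/2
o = -5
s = -4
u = -3/2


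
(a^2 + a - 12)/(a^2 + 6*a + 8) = (a - 3)/(a + 2)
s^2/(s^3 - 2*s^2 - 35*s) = s/(s^2 - 2*s - 35)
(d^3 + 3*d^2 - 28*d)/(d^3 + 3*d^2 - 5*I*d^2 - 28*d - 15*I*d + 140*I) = d/(d - 5*I)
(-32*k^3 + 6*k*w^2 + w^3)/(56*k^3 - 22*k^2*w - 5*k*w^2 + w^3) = (4*k + w)/(-7*k + w)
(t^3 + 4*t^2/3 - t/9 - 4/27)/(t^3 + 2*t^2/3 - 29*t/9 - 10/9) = (9*t^2 + 9*t - 4)/(3*(3*t^2 + t - 10))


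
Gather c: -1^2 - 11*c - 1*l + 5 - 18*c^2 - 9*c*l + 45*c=-18*c^2 + c*(34 - 9*l) - l + 4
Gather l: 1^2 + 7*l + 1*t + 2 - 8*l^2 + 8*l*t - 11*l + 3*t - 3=-8*l^2 + l*(8*t - 4) + 4*t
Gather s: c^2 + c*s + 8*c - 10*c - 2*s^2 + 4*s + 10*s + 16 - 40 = c^2 - 2*c - 2*s^2 + s*(c + 14) - 24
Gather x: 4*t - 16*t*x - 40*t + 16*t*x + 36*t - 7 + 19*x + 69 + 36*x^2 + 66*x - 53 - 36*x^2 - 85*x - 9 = 0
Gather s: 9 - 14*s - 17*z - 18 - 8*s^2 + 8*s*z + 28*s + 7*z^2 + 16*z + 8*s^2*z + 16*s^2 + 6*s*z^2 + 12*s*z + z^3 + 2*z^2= s^2*(8*z + 8) + s*(6*z^2 + 20*z + 14) + z^3 + 9*z^2 - z - 9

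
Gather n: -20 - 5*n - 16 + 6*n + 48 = n + 12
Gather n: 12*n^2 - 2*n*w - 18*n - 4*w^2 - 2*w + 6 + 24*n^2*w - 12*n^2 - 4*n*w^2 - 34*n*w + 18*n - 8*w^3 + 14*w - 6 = 24*n^2*w + n*(-4*w^2 - 36*w) - 8*w^3 - 4*w^2 + 12*w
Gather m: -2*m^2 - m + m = -2*m^2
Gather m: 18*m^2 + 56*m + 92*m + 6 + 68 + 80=18*m^2 + 148*m + 154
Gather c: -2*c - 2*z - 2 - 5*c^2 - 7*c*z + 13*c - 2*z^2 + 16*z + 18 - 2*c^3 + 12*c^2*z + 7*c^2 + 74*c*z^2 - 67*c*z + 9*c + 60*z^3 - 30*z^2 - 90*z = -2*c^3 + c^2*(12*z + 2) + c*(74*z^2 - 74*z + 20) + 60*z^3 - 32*z^2 - 76*z + 16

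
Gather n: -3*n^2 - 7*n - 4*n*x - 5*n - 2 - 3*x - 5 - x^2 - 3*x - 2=-3*n^2 + n*(-4*x - 12) - x^2 - 6*x - 9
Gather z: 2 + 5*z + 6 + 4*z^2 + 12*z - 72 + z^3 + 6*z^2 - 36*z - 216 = z^3 + 10*z^2 - 19*z - 280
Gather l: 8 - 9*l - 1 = 7 - 9*l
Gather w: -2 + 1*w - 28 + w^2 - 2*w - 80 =w^2 - w - 110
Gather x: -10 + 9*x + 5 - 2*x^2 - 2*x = -2*x^2 + 7*x - 5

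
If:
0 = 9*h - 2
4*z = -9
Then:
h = 2/9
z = -9/4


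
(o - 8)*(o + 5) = o^2 - 3*o - 40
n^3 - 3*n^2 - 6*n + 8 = (n - 4)*(n - 1)*(n + 2)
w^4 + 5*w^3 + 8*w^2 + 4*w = w*(w + 1)*(w + 2)^2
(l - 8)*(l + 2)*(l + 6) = l^3 - 52*l - 96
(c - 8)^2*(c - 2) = c^3 - 18*c^2 + 96*c - 128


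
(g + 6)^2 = g^2 + 12*g + 36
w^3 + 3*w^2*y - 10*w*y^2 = w*(w - 2*y)*(w + 5*y)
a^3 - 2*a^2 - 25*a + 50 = (a - 5)*(a - 2)*(a + 5)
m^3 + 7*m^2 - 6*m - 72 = (m - 3)*(m + 4)*(m + 6)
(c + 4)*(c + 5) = c^2 + 9*c + 20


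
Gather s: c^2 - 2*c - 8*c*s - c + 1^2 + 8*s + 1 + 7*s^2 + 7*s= c^2 - 3*c + 7*s^2 + s*(15 - 8*c) + 2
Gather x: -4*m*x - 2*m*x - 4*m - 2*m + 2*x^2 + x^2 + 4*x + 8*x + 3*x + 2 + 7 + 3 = -6*m + 3*x^2 + x*(15 - 6*m) + 12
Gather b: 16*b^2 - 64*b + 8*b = 16*b^2 - 56*b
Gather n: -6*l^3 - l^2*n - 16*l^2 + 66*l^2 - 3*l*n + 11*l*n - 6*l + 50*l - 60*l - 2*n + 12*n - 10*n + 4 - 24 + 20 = -6*l^3 + 50*l^2 - 16*l + n*(-l^2 + 8*l)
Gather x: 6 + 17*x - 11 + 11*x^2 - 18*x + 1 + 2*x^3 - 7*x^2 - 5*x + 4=2*x^3 + 4*x^2 - 6*x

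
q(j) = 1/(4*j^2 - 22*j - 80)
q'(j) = (22 - 8*j)/(4*j^2 - 22*j - 80)^2 = (11 - 4*j)/(2*(-2*j^2 + 11*j + 40)^2)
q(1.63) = -0.01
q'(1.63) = 0.00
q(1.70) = -0.01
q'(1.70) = 0.00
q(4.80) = -0.01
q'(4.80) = -0.00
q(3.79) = -0.01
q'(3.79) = -0.00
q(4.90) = -0.01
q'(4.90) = -0.00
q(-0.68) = -0.02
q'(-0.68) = 0.01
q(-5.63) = 0.01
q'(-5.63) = 0.00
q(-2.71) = 0.11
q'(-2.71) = 0.54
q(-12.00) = 0.00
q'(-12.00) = 0.00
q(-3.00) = 0.05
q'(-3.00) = 0.10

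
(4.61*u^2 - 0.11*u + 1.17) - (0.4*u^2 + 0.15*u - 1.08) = 4.21*u^2 - 0.26*u + 2.25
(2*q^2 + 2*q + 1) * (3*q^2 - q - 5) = 6*q^4 + 4*q^3 - 9*q^2 - 11*q - 5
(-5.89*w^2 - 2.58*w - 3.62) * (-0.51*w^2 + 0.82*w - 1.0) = 3.0039*w^4 - 3.514*w^3 + 5.6206*w^2 - 0.3884*w + 3.62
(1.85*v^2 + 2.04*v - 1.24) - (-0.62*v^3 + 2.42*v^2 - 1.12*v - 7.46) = 0.62*v^3 - 0.57*v^2 + 3.16*v + 6.22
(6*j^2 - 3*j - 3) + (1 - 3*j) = 6*j^2 - 6*j - 2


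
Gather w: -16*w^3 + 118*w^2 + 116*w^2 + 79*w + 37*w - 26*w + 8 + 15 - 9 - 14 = -16*w^3 + 234*w^2 + 90*w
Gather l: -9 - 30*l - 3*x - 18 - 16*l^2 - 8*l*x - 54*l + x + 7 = -16*l^2 + l*(-8*x - 84) - 2*x - 20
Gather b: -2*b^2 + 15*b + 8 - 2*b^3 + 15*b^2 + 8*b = -2*b^3 + 13*b^2 + 23*b + 8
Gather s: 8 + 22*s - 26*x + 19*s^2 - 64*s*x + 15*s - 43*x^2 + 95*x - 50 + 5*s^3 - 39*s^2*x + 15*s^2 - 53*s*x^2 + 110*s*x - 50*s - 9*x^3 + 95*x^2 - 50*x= 5*s^3 + s^2*(34 - 39*x) + s*(-53*x^2 + 46*x - 13) - 9*x^3 + 52*x^2 + 19*x - 42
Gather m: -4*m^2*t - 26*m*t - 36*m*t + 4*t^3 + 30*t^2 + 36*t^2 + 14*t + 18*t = -4*m^2*t - 62*m*t + 4*t^3 + 66*t^2 + 32*t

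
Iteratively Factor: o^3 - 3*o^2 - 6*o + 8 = (o - 4)*(o^2 + o - 2) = (o - 4)*(o - 1)*(o + 2)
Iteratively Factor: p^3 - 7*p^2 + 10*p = (p - 2)*(p^2 - 5*p) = p*(p - 2)*(p - 5)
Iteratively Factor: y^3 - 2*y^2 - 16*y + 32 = (y + 4)*(y^2 - 6*y + 8) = (y - 4)*(y + 4)*(y - 2)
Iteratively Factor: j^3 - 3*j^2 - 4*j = (j)*(j^2 - 3*j - 4) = j*(j + 1)*(j - 4)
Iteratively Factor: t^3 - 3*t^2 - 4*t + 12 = (t - 2)*(t^2 - t - 6) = (t - 3)*(t - 2)*(t + 2)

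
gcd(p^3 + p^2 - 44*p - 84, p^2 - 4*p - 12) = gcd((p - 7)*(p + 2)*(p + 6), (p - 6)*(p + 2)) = p + 2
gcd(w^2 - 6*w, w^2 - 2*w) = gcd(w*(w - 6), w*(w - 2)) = w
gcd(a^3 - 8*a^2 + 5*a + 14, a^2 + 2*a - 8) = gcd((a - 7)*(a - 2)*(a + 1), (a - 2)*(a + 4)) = a - 2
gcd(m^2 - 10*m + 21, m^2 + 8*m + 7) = 1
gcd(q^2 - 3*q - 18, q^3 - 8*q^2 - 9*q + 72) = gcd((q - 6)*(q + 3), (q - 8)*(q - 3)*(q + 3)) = q + 3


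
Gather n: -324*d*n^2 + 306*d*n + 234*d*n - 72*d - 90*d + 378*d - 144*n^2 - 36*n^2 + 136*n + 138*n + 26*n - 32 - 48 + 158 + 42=216*d + n^2*(-324*d - 180) + n*(540*d + 300) + 120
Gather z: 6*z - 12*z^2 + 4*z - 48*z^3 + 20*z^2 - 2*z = -48*z^3 + 8*z^2 + 8*z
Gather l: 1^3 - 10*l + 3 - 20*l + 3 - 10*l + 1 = 8 - 40*l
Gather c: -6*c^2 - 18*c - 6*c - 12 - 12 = -6*c^2 - 24*c - 24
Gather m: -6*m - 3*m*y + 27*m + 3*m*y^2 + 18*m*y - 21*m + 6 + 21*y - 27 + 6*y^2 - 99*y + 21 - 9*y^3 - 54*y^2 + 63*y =m*(3*y^2 + 15*y) - 9*y^3 - 48*y^2 - 15*y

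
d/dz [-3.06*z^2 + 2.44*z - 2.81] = 2.44 - 6.12*z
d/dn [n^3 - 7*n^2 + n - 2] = 3*n^2 - 14*n + 1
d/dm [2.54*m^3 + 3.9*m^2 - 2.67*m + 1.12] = 7.62*m^2 + 7.8*m - 2.67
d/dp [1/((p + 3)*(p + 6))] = (-2*p - 9)/(p^4 + 18*p^3 + 117*p^2 + 324*p + 324)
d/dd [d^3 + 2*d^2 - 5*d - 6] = 3*d^2 + 4*d - 5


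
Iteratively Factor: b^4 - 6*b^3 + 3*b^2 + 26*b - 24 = (b - 4)*(b^3 - 2*b^2 - 5*b + 6) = (b - 4)*(b - 3)*(b^2 + b - 2) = (b - 4)*(b - 3)*(b + 2)*(b - 1)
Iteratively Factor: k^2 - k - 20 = (k + 4)*(k - 5)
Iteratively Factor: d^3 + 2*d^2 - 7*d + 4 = (d - 1)*(d^2 + 3*d - 4) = (d - 1)*(d + 4)*(d - 1)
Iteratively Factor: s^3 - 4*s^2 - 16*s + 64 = (s - 4)*(s^2 - 16) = (s - 4)*(s + 4)*(s - 4)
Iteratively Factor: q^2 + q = (q)*(q + 1)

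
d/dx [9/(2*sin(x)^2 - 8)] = -9*sin(x)*cos(x)/(sin(x)^2 - 4)^2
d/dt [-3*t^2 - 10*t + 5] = -6*t - 10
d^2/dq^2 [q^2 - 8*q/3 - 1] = 2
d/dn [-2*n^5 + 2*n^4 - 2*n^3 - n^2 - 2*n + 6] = -10*n^4 + 8*n^3 - 6*n^2 - 2*n - 2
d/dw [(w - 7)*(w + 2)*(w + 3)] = 3*w^2 - 4*w - 29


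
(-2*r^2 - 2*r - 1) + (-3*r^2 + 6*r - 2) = -5*r^2 + 4*r - 3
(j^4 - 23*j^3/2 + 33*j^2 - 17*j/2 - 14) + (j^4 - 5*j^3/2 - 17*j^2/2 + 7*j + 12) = 2*j^4 - 14*j^3 + 49*j^2/2 - 3*j/2 - 2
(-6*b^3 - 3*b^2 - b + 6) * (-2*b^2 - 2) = 12*b^5 + 6*b^4 + 14*b^3 - 6*b^2 + 2*b - 12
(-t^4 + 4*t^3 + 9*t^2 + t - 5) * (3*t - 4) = -3*t^5 + 16*t^4 + 11*t^3 - 33*t^2 - 19*t + 20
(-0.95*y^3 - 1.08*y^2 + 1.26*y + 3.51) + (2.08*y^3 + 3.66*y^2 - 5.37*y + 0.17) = 1.13*y^3 + 2.58*y^2 - 4.11*y + 3.68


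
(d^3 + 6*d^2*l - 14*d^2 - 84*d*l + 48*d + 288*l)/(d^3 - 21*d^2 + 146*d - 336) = (d + 6*l)/(d - 7)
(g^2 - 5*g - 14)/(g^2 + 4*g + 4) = (g - 7)/(g + 2)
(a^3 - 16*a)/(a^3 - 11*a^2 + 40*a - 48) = a*(a + 4)/(a^2 - 7*a + 12)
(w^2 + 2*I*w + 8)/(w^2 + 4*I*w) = (w - 2*I)/w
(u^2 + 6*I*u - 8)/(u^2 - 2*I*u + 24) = (u + 2*I)/(u - 6*I)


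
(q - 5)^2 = q^2 - 10*q + 25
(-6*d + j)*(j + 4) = -6*d*j - 24*d + j^2 + 4*j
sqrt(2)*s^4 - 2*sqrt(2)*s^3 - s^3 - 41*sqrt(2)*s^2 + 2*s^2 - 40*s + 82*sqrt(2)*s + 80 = (s - 2)*(s - 5*sqrt(2))*(s + 4*sqrt(2))*(sqrt(2)*s + 1)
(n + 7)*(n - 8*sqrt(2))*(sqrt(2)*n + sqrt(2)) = sqrt(2)*n^3 - 16*n^2 + 8*sqrt(2)*n^2 - 128*n + 7*sqrt(2)*n - 112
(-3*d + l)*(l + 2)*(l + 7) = -3*d*l^2 - 27*d*l - 42*d + l^3 + 9*l^2 + 14*l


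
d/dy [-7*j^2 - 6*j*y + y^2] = -6*j + 2*y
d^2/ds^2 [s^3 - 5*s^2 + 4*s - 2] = 6*s - 10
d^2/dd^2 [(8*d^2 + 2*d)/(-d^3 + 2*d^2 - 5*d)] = 4*(-4*d^3 - 3*d^2 + 66*d - 39)/(d^6 - 6*d^5 + 27*d^4 - 68*d^3 + 135*d^2 - 150*d + 125)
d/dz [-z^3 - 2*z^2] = z*(-3*z - 4)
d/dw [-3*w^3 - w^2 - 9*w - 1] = -9*w^2 - 2*w - 9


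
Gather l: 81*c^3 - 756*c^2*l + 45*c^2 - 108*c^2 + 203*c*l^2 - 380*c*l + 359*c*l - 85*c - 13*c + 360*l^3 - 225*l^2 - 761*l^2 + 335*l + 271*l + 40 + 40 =81*c^3 - 63*c^2 - 98*c + 360*l^3 + l^2*(203*c - 986) + l*(-756*c^2 - 21*c + 606) + 80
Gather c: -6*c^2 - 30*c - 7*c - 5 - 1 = -6*c^2 - 37*c - 6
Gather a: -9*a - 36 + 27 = -9*a - 9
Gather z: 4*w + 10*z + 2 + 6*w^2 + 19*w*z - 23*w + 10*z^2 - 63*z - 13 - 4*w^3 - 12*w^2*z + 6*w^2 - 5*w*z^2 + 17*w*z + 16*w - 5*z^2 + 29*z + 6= -4*w^3 + 12*w^2 - 3*w + z^2*(5 - 5*w) + z*(-12*w^2 + 36*w - 24) - 5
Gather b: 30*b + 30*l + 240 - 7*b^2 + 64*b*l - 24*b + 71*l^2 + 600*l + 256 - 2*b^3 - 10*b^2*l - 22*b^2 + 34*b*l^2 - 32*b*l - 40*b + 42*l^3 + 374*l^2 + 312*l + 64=-2*b^3 + b^2*(-10*l - 29) + b*(34*l^2 + 32*l - 34) + 42*l^3 + 445*l^2 + 942*l + 560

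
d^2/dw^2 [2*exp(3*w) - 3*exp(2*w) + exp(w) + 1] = (18*exp(2*w) - 12*exp(w) + 1)*exp(w)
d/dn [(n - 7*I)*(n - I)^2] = 3*(n - 5*I)*(n - I)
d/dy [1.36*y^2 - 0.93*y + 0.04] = 2.72*y - 0.93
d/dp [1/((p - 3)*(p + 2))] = (1 - 2*p)/(p^4 - 2*p^3 - 11*p^2 + 12*p + 36)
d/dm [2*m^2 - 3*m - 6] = 4*m - 3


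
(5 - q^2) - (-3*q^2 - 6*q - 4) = 2*q^2 + 6*q + 9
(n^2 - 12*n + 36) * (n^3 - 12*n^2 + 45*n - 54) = n^5 - 24*n^4 + 225*n^3 - 1026*n^2 + 2268*n - 1944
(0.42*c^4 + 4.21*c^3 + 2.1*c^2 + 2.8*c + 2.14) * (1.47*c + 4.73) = 0.6174*c^5 + 8.1753*c^4 + 23.0003*c^3 + 14.049*c^2 + 16.3898*c + 10.1222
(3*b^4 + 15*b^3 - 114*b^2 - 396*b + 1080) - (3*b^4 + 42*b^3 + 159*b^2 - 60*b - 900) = -27*b^3 - 273*b^2 - 336*b + 1980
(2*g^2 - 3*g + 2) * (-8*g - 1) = -16*g^3 + 22*g^2 - 13*g - 2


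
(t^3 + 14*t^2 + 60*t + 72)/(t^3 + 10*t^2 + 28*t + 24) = (t + 6)/(t + 2)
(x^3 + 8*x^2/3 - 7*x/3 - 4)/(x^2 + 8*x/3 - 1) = (3*x^2 - x - 4)/(3*x - 1)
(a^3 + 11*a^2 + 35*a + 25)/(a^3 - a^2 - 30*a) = (a^2 + 6*a + 5)/(a*(a - 6))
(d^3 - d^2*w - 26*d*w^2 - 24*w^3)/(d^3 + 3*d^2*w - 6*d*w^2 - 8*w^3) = (-d + 6*w)/(-d + 2*w)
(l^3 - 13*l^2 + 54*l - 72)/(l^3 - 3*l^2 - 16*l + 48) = (l - 6)/(l + 4)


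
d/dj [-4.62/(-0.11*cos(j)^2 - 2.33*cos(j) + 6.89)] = (1.0164*cos(j) + 10.7646)*sin(j)/(0.11*cos(j)^2 + 2.33*cos(j) - 6.89)^2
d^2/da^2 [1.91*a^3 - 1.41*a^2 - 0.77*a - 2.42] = 11.46*a - 2.82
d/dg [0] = 0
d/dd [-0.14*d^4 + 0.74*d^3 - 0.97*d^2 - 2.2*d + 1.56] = -0.56*d^3 + 2.22*d^2 - 1.94*d - 2.2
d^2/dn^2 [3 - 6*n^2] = -12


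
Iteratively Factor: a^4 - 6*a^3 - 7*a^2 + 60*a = (a)*(a^3 - 6*a^2 - 7*a + 60) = a*(a - 4)*(a^2 - 2*a - 15) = a*(a - 4)*(a + 3)*(a - 5)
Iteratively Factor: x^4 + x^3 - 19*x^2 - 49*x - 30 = (x + 1)*(x^3 - 19*x - 30) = (x - 5)*(x + 1)*(x^2 + 5*x + 6) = (x - 5)*(x + 1)*(x + 2)*(x + 3)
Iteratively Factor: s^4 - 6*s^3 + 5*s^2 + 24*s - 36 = (s + 2)*(s^3 - 8*s^2 + 21*s - 18) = (s - 3)*(s + 2)*(s^2 - 5*s + 6) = (s - 3)*(s - 2)*(s + 2)*(s - 3)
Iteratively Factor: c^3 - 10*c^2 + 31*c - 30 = (c - 3)*(c^2 - 7*c + 10) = (c - 3)*(c - 2)*(c - 5)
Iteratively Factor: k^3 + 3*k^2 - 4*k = (k - 1)*(k^2 + 4*k) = (k - 1)*(k + 4)*(k)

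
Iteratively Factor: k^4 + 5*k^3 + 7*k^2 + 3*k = (k + 1)*(k^3 + 4*k^2 + 3*k) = (k + 1)^2*(k^2 + 3*k) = k*(k + 1)^2*(k + 3)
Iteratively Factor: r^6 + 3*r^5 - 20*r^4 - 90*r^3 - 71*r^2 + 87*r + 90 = (r + 3)*(r^5 - 20*r^3 - 30*r^2 + 19*r + 30) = (r - 5)*(r + 3)*(r^4 + 5*r^3 + 5*r^2 - 5*r - 6) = (r - 5)*(r - 1)*(r + 3)*(r^3 + 6*r^2 + 11*r + 6) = (r - 5)*(r - 1)*(r + 1)*(r + 3)*(r^2 + 5*r + 6) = (r - 5)*(r - 1)*(r + 1)*(r + 3)^2*(r + 2)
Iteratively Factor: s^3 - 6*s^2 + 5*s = (s - 1)*(s^2 - 5*s) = (s - 5)*(s - 1)*(s)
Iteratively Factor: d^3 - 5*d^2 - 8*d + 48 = (d + 3)*(d^2 - 8*d + 16) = (d - 4)*(d + 3)*(d - 4)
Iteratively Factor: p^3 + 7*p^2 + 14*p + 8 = (p + 1)*(p^2 + 6*p + 8) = (p + 1)*(p + 4)*(p + 2)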